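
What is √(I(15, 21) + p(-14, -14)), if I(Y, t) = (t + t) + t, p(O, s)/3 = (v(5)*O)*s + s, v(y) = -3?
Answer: I*√1743 ≈ 41.749*I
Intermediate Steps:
p(O, s) = 3*s - 9*O*s (p(O, s) = 3*((-3*O)*s + s) = 3*(-3*O*s + s) = 3*(s - 3*O*s) = 3*s - 9*O*s)
I(Y, t) = 3*t (I(Y, t) = 2*t + t = 3*t)
√(I(15, 21) + p(-14, -14)) = √(3*21 + 3*(-14)*(1 - 3*(-14))) = √(63 + 3*(-14)*(1 + 42)) = √(63 + 3*(-14)*43) = √(63 - 1806) = √(-1743) = I*√1743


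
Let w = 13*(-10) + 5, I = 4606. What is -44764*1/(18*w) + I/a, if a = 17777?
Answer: 403066564/19999125 ≈ 20.154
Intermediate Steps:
w = -125 (w = -130 + 5 = -125)
-44764*1/(18*w) + I/a = -44764/(18*(-125)) + 4606/17777 = -44764/(-2250) + 4606*(1/17777) = -44764*(-1/2250) + 4606/17777 = 22382/1125 + 4606/17777 = 403066564/19999125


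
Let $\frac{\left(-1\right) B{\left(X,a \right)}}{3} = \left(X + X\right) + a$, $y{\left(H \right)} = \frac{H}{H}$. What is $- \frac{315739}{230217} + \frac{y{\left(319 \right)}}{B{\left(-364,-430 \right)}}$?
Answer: $- \frac{365549023}{266591286} \approx -1.3712$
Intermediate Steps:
$y{\left(H \right)} = 1$
$B{\left(X,a \right)} = - 6 X - 3 a$ ($B{\left(X,a \right)} = - 3 \left(\left(X + X\right) + a\right) = - 3 \left(2 X + a\right) = - 3 \left(a + 2 X\right) = - 6 X - 3 a$)
$- \frac{315739}{230217} + \frac{y{\left(319 \right)}}{B{\left(-364,-430 \right)}} = - \frac{315739}{230217} + 1 \frac{1}{\left(-6\right) \left(-364\right) - -1290} = \left(-315739\right) \frac{1}{230217} + 1 \frac{1}{2184 + 1290} = - \frac{315739}{230217} + 1 \cdot \frac{1}{3474} = - \frac{315739}{230217} + \frac{1}{3474} = - \frac{365549023}{266591286}$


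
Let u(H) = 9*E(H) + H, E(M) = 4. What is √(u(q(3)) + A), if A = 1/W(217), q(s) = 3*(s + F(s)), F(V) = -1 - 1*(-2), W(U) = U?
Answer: √2260489/217 ≈ 6.9285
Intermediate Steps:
F(V) = 1 (F(V) = -1 + 2 = 1)
q(s) = 3 + 3*s (q(s) = 3*(s + 1) = 3*(1 + s) = 3 + 3*s)
A = 1/217 ≈ 0.0046083
u(H) = 36 + H (u(H) = 9*4 + H = 36 + H)
√(u(q(3)) + A) = √((36 + (3 + 3*3)) + 1/217) = √((36 + (3 + 9)) + 1/217) = √((36 + 12) + 1/217) = √(48 + 1/217) = √(10417/217) = √2260489/217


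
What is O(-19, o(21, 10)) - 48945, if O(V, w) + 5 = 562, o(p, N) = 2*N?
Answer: -48388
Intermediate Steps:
O(V, w) = 557 (O(V, w) = -5 + 562 = 557)
O(-19, o(21, 10)) - 48945 = 557 - 48945 = -48388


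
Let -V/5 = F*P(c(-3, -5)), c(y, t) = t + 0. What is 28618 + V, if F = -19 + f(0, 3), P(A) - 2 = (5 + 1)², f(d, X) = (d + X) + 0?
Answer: 31658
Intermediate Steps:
f(d, X) = X + d (f(d, X) = (X + d) + 0 = X + d)
c(y, t) = t
P(A) = 38 (P(A) = 2 + (5 + 1)² = 2 + 6² = 2 + 36 = 38)
F = -16 (F = -19 + (3 + 0) = -19 + 3 = -16)
V = 3040 (V = -(-80)*38 = -5*(-608) = 3040)
28618 + V = 28618 + 3040 = 31658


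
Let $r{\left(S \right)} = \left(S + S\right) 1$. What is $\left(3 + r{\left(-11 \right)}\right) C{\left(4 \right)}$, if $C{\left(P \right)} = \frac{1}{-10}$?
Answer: $\frac{19}{10} \approx 1.9$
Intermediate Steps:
$C{\left(P \right)} = - \frac{1}{10}$
$r{\left(S \right)} = 2 S$ ($r{\left(S \right)} = 2 S 1 = 2 S$)
$\left(3 + r{\left(-11 \right)}\right) C{\left(4 \right)} = \left(3 + 2 \left(-11\right)\right) \left(- \frac{1}{10}\right) = \left(3 - 22\right) \left(- \frac{1}{10}\right) = \left(-19\right) \left(- \frac{1}{10}\right) = \frac{19}{10}$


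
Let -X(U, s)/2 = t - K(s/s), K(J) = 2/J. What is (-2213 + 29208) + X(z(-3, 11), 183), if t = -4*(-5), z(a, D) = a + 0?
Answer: 26959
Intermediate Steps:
z(a, D) = a
t = 20
X(U, s) = -36 (X(U, s) = -2*(20 - 2/(s/s)) = -2*(20 - 2/1) = -2*(20 - 2) = -2*18 = -36)
(-2213 + 29208) + X(z(-3, 11), 183) = (-2213 + 29208) - 36 = 26995 - 36 = 26959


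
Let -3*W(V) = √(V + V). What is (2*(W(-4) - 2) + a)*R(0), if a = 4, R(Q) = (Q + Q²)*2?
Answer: 0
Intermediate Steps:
W(V) = -√2*√V/3 (W(V) = -√(V + V)/3 = -√2*√V/3)
R(Q) = 2*Q + 2*Q²
(2*(W(-4) - 2) + a)*R(0) = (2*(-√2*√(-4)/3 - 2) + 4)*(2*0*(1 + 0)) = (2*(-√2*2*I/3 - 2) + 4)*(2*0*1) = (2*(-2*I*√2/3 - 2) + 4)*0 = (2*(-2 - 2*I*√2/3) + 4)*0 = ((-4 - 4*I*√2/3) + 4)*0 = -4*I*√2/3*0 = 0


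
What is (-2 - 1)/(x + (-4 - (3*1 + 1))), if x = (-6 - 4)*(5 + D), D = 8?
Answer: 1/46 ≈ 0.021739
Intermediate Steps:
x = -130 (x = (-6 - 4)*(5 + 8) = -10*13 = -130)
(-2 - 1)/(x + (-4 - (3*1 + 1))) = (-2 - 1)/(-130 + (-4 - (3*1 + 1))) = -3/(-130 + (-4 - (3 + 1))) = -3/(-130 + (-4 - 1*4)) = -3/(-130 + (-4 - 4)) = -3/(-130 - 8) = -3/(-138) = -3*(-1/138) = 1/46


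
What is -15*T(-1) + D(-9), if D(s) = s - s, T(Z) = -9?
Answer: 135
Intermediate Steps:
D(s) = 0
-15*T(-1) + D(-9) = -15*(-9) + 0 = 135 + 0 = 135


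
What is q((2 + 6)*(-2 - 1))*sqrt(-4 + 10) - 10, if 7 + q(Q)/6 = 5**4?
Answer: -10 + 3708*sqrt(6) ≈ 9072.7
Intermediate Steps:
q(Q) = 3708 (q(Q) = -42 + 6*5**4 = -42 + 6*625 = -42 + 3750 = 3708)
q((2 + 6)*(-2 - 1))*sqrt(-4 + 10) - 10 = 3708*sqrt(-4 + 10) - 10 = 3708*sqrt(6) - 10 = -10 + 3708*sqrt(6)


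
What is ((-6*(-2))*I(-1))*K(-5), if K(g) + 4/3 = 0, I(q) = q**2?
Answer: -16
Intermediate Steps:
K(g) = -4/3 (K(g) = -4/3 + 0 = -4/3)
((-6*(-2))*I(-1))*K(-5) = (-6*(-2)*(-1)**2)*(-4/3) = (12*1)*(-4/3) = 12*(-4/3) = -16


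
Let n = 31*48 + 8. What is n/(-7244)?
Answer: -374/1811 ≈ -0.20652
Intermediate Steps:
n = 1496 (n = 1488 + 8 = 1496)
n/(-7244) = 1496/(-7244) = 1496*(-1/7244) = -374/1811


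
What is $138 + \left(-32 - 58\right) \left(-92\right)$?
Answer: $8418$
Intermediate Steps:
$138 + \left(-32 - 58\right) \left(-92\right) = 138 - -8280 = 138 + 8280 = 8418$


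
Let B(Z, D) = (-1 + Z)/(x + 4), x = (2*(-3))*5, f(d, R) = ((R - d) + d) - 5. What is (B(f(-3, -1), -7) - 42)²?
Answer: 1177225/676 ≈ 1741.5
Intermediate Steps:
f(d, R) = -5 + R (f(d, R) = R - 5 = -5 + R)
x = -30 (x = -6*5 = -30)
B(Z, D) = 1/26 - Z/26 (B(Z, D) = (-1 + Z)/(-30 + 4) = (-1 + Z)/(-26) = (-1 + Z)*(-1/26) = 1/26 - Z/26)
(B(f(-3, -1), -7) - 42)² = ((1/26 - (-5 - 1)/26) - 42)² = ((1/26 - 1/26*(-6)) - 42)² = ((1/26 + 3/13) - 42)² = (7/26 - 42)² = (-1085/26)² = 1177225/676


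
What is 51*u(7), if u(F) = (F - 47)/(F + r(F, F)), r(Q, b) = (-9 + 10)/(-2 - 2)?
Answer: -2720/9 ≈ -302.22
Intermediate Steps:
r(Q, b) = -¼ (r(Q, b) = 1/(-4) = 1*(-¼) = -¼)
u(F) = (-47 + F)/(-¼ + F) (u(F) = (F - 47)/(F - ¼) = (-47 + F)/(-¼ + F))
51*u(7) = 51*(4*(-47 + 7)/(-1 + 4*7)) = 51*(4*(-40)/(-1 + 28)) = 51*(4*(-40)/27) = 51*(4*(1/27)*(-40)) = 51*(-160/27) = -2720/9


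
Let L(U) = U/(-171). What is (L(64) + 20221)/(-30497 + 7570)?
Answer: -3457727/3920517 ≈ -0.88196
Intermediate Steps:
L(U) = -U/171 (L(U) = U*(-1/171) = -U/171)
(L(64) + 20221)/(-30497 + 7570) = (-1/171*64 + 20221)/(-30497 + 7570) = (-64/171 + 20221)/(-22927) = (3457727/171)*(-1/22927) = -3457727/3920517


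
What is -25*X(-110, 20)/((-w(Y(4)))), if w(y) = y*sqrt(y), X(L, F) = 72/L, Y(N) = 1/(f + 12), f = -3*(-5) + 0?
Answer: -14580*sqrt(3)/11 ≈ -2295.8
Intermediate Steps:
f = 15 (f = 15 + 0 = 15)
Y(N) = 1/27 (Y(N) = 1/(15 + 12) = 1/27)
w(y) = y**(3/2)
-25*X(-110, 20)/((-w(Y(4)))) = -25*72/(-110)/((-(1/27)**(3/2))) = -25*72*(-1/110)/((-sqrt(3)/243)) = -(-180)/(11*((-sqrt(3)/243))) = -(-180)*(-81*sqrt(3))/11 = -14580*sqrt(3)/11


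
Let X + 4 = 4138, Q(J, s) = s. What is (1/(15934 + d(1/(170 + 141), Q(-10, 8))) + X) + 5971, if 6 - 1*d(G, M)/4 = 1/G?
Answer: 148684971/14714 ≈ 10105.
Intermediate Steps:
X = 4134 (X = -4 + 4138 = 4134)
d(G, M) = 24 - 4/G
(1/(15934 + d(1/(170 + 141), Q(-10, 8))) + X) + 5971 = (1/(15934 + (24 - 4/(1/(170 + 141)))) + 4134) + 5971 = (1/(15934 + (24 - 4/(1/311))) + 4134) + 5971 = (1/(15934 + (24 - 4/1/311)) + 4134) + 5971 = (1/(15934 + (24 - 4*311)) + 4134) + 5971 = (1/(15934 + (24 - 1244)) + 4134) + 5971 = (1/(15934 - 1220) + 4134) + 5971 = (1/14714 + 4134) + 5971 = 60827677/14714 + 5971 = 148684971/14714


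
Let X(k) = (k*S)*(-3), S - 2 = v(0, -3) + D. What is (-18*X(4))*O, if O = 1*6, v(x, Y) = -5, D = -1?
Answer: -5184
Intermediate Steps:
S = -4 (S = 2 + (-5 - 1) = 2 - 6 = -4)
X(k) = 12*k (X(k) = (k*(-4))*(-3) = -4*k*(-3) = 12*k)
O = 6
(-18*X(4))*O = -216*4*6 = -18*48*6 = -864*6 = -5184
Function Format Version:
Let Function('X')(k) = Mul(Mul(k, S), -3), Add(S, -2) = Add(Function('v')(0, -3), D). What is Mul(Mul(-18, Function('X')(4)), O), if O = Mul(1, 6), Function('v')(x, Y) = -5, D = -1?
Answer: -5184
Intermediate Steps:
S = -4 (S = Add(2, Add(-5, -1)) = Add(2, -6) = -4)
Function('X')(k) = Mul(12, k) (Function('X')(k) = Mul(Mul(k, -4), -3) = Mul(Mul(-4, k), -3) = Mul(12, k))
O = 6
Mul(Mul(-18, Function('X')(4)), O) = Mul(Mul(-18, Mul(12, 4)), 6) = Mul(Mul(-18, 48), 6) = Mul(-864, 6) = -5184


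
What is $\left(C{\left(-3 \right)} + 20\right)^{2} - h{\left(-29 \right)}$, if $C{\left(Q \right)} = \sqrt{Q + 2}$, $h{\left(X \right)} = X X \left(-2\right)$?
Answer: $2081 + 40 i \approx 2081.0 + 40.0 i$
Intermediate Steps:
$h{\left(X \right)} = - 2 X^{2}$ ($h{\left(X \right)} = X^{2} \left(-2\right) = - 2 X^{2}$)
$C{\left(Q \right)} = \sqrt{2 + Q}$
$\left(C{\left(-3 \right)} + 20\right)^{2} - h{\left(-29 \right)} = \left(\sqrt{2 - 3} + 20\right)^{2} - - 2 \left(-29\right)^{2} = \left(\sqrt{-1} + 20\right)^{2} - \left(-2\right) 841 = \left(i + 20\right)^{2} - -1682 = \left(20 + i\right)^{2} + 1682 = 1682 + \left(20 + i\right)^{2}$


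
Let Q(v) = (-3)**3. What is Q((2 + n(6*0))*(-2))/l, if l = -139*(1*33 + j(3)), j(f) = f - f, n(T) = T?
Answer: 9/1529 ≈ 0.0058862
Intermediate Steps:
Q(v) = -27
j(f) = 0
l = -4587 (l = -139*(1*33 + 0) = -139*(33 + 0) = -139*33 = -4587)
Q((2 + n(6*0))*(-2))/l = -27/(-4587) = -27*(-1/4587) = 9/1529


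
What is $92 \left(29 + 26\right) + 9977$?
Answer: $15037$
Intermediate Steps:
$92 \left(29 + 26\right) + 9977 = 92 \cdot 55 + 9977 = 5060 + 9977 = 15037$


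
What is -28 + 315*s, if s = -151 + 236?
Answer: 26747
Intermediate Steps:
s = 85
-28 + 315*s = -28 + 315*85 = -28 + 26775 = 26747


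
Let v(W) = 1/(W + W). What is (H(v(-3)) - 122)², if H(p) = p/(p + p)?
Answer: 59049/4 ≈ 14762.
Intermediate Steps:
v(W) = 1/(2*W)
H(p) = ½ (H(p) = p/((2*p)) = p*(1/(2*p)) = ½)
(H(v(-3)) - 122)² = (½ - 122)² = (-243/2)² = 59049/4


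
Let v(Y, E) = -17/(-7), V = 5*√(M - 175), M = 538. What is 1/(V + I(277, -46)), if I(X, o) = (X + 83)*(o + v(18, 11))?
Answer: -10248/160741271 - 539*√3/2411119065 ≈ -6.4142e-5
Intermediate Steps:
V = 55*√3 (V = 5*√(538 - 175) = 5*√363 = 5*(11*√3) = 55*√3 ≈ 95.263)
v(Y, E) = 17/7 (v(Y, E) = -17*(-⅐) = 17/7)
I(X, o) = (83 + X)*(17/7 + o) (I(X, o) = (X + 83)*(o + 17/7) = (83 + X)*(17/7 + o))
1/(V + I(277, -46)) = 1/(55*√3 + (1411/7 + 83*(-46) + (17/7)*277 + 277*(-46))) = 1/(55*√3 + (1411/7 - 3818 + 4709/7 - 12742)) = 1/(55*√3 - 109800/7) = 1/(-109800/7 + 55*√3)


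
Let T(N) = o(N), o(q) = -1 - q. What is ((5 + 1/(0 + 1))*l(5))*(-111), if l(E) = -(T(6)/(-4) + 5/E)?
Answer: 3663/2 ≈ 1831.5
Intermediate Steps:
T(N) = -1 - N
l(E) = -7/4 - 5/E (l(E) = -((-1 - 1*6)/(-4) + 5/E) = -((-1 - 6)*(-¼) + 5/E) = -(-7*(-¼) + 5/E) = -(7/4 + 5/E) = -7/4 - 5/E)
((5 + 1/(0 + 1))*l(5))*(-111) = ((5 + 1/(0 + 1))*(-7/4 - 5/5))*(-111) = ((5 + 1/1)*(-7/4 - 5*⅕))*(-111) = ((5 + 1)*(-7/4 - 1))*(-111) = (6*(-11/4))*(-111) = -33/2*(-111) = 3663/2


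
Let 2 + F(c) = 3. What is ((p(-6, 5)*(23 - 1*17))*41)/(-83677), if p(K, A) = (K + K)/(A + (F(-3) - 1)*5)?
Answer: 2952/418385 ≈ 0.0070557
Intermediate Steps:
F(c) = 1 (F(c) = -2 + 3 = 1)
p(K, A) = 2*K/A (p(K, A) = (K + K)/(A + (1 - 1)*5) = (2*K)/(A + 0*5) = (2*K)/(A + 0) = (2*K)/A = 2*K/A)
((p(-6, 5)*(23 - 1*17))*41)/(-83677) = (((2*(-6)/5)*(23 - 1*17))*41)/(-83677) = (((2*(-6)*(⅕))*(23 - 17))*41)*(-1/83677) = (-12/5*6*41)*(-1/83677) = -72/5*41*(-1/83677) = -2952/5*(-1/83677) = 2952/418385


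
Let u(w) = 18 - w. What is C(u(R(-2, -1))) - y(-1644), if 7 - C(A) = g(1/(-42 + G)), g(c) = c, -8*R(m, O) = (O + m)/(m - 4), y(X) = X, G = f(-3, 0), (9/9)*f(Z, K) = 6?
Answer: 59437/36 ≈ 1651.0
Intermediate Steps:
f(Z, K) = 6
G = 6
R(m, O) = -(O + m)/(8*(-4 + m)) (R(m, O) = -(O + m)/(8*(m - 4)) = -(O + m)/(8*(-4 + m)))
C(A) = 253/36 (C(A) = 7 - 1/(-42 + 6) = 7 - 1/(-36) = 7 - 1*(-1/36) = 7 + 1/36 = 253/36)
C(u(R(-2, -1))) - y(-1644) = 253/36 - 1*(-1644) = 253/36 + 1644 = 59437/36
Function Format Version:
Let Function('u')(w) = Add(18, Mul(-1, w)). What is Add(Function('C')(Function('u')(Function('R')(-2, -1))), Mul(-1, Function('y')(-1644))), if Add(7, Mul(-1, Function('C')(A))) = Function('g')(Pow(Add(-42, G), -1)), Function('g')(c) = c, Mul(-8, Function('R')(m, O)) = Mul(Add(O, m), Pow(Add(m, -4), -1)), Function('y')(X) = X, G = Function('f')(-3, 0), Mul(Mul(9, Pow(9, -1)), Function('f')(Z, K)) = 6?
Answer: Rational(59437, 36) ≈ 1651.0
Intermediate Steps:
Function('f')(Z, K) = 6
G = 6
Function('R')(m, O) = Mul(Rational(-1, 8), Pow(Add(-4, m), -1), Add(O, m)) (Function('R')(m, O) = Mul(Rational(-1, 8), Mul(Add(O, m), Pow(Add(m, -4), -1))) = Mul(Rational(-1, 8), Mul(Add(O, m), Pow(Add(-4, m), -1))) = Mul(Rational(-1, 8), Mul(Pow(Add(-4, m), -1), Add(O, m))) = Mul(Rational(-1, 8), Pow(Add(-4, m), -1), Add(O, m)))
Function('C')(A) = Rational(253, 36) (Function('C')(A) = Add(7, Mul(-1, Pow(Add(-42, 6), -1))) = Add(7, Mul(-1, Pow(-36, -1))) = Add(7, Mul(-1, Rational(-1, 36))) = Add(7, Rational(1, 36)) = Rational(253, 36))
Add(Function('C')(Function('u')(Function('R')(-2, -1))), Mul(-1, Function('y')(-1644))) = Add(Rational(253, 36), Mul(-1, -1644)) = Add(Rational(253, 36), 1644) = Rational(59437, 36)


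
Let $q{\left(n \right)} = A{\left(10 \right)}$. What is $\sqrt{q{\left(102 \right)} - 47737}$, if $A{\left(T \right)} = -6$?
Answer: $i \sqrt{47743} \approx 218.5 i$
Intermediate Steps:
$q{\left(n \right)} = -6$
$\sqrt{q{\left(102 \right)} - 47737} = \sqrt{-6 - 47737} = \sqrt{-47743} = i \sqrt{47743}$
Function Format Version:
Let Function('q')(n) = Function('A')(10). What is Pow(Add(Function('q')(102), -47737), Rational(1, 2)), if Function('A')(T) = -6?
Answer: Mul(I, Pow(47743, Rational(1, 2))) ≈ Mul(218.50, I)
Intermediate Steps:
Function('q')(n) = -6
Pow(Add(Function('q')(102), -47737), Rational(1, 2)) = Pow(Add(-6, -47737), Rational(1, 2)) = Pow(-47743, Rational(1, 2)) = Mul(I, Pow(47743, Rational(1, 2)))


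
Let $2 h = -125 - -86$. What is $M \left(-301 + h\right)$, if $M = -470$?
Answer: $150635$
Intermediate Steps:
$h = - \frac{39}{2}$ ($h = \frac{-125 - -86}{2} = \frac{-125 + 86}{2} = \frac{1}{2} \left(-39\right) = - \frac{39}{2} \approx -19.5$)
$M \left(-301 + h\right) = - 470 \left(-301 - \frac{39}{2}\right) = \left(-470\right) \left(- \frac{641}{2}\right) = 150635$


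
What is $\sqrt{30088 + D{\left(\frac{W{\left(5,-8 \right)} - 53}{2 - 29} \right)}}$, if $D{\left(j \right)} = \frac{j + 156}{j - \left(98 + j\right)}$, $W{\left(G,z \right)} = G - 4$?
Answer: $\frac{2 \sqrt{29853219}}{63} \approx 173.45$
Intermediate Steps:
$W{\left(G,z \right)} = -4 + G$
$D{\left(j \right)} = - \frac{78}{49} - \frac{j}{98}$ ($D{\left(j \right)} = \frac{156 + j}{-98} = \left(156 + j\right) \left(- \frac{1}{98}\right) = - \frac{78}{49} - \frac{j}{98}$)
$\sqrt{30088 + D{\left(\frac{W{\left(5,-8 \right)} - 53}{2 - 29} \right)}} = \sqrt{30088 - \left(\frac{78}{49} + \frac{\left(\left(-4 + 5\right) - 53\right) \frac{1}{2 - 29}}{98}\right)} = \sqrt{30088 - \left(\frac{78}{49} + \frac{\left(1 - 53\right) \frac{1}{-27}}{98}\right)} = \sqrt{30088 - \left(\frac{78}{49} + \frac{\left(-52\right) \left(- \frac{1}{27}\right)}{98}\right)} = \sqrt{30088 - \frac{2132}{1323}} = \sqrt{\frac{39804292}{1323}} = \frac{2 \sqrt{29853219}}{63}$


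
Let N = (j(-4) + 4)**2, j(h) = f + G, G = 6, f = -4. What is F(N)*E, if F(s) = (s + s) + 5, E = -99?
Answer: -7623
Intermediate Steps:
j(h) = 2 (j(h) = -4 + 6 = 2)
N = 36 (N = (2 + 4)**2 = 6**2 = 36)
F(s) = 5 + 2*s (F(s) = 2*s + 5 = 5 + 2*s)
F(N)*E = (5 + 2*36)*(-99) = (5 + 72)*(-99) = 77*(-99) = -7623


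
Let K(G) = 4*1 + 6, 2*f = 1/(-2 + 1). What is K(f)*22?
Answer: 220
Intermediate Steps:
f = -½ (f = 1/(2*(-2 + 1)) = (½)/(-1) = (½)*(-1) = -½ ≈ -0.50000)
K(G) = 10 (K(G) = 4 + 6 = 10)
K(f)*22 = 10*22 = 220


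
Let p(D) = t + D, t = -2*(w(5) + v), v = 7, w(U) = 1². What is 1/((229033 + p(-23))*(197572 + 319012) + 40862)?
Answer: 1/118294677358 ≈ 8.4535e-12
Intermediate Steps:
w(U) = 1
t = -16 (t = -2*(1 + 7) = -2*8 = -16)
p(D) = -16 + D
1/((229033 + p(-23))*(197572 + 319012) + 40862) = 1/((229033 + (-16 - 23))*(197572 + 319012) + 40862) = 1/((229033 - 39)*516584 + 40862) = 1/(228994*516584 + 40862) = 1/(118294636496 + 40862) = 1/118294677358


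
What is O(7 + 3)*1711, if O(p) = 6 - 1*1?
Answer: 8555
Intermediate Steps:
O(p) = 5 (O(p) = 6 - 1 = 5)
O(7 + 3)*1711 = 5*1711 = 8555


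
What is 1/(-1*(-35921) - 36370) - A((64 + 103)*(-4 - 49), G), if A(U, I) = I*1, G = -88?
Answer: 39511/449 ≈ 87.998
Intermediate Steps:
A(U, I) = I
1/(-1*(-35921) - 36370) - A((64 + 103)*(-4 - 49), G) = 1/(-1*(-35921) - 36370) - 1*(-88) = 1/(35921 - 36370) + 88 = 1/(-449) + 88 = -1/449 + 88 = 39511/449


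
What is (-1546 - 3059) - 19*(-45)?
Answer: -3750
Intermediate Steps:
(-1546 - 3059) - 19*(-45) = -4605 + 855 = -3750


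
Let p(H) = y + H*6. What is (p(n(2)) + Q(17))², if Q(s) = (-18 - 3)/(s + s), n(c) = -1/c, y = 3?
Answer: 441/1156 ≈ 0.38149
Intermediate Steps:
p(H) = 3 + 6*H (p(H) = 3 + H*6 = 3 + 6*H)
Q(s) = -21/(2*s) (Q(s) = -21*1/(2*s) = -21/(2*s))
(p(n(2)) + Q(17))² = ((3 + 6*(-1/2)) - 21/2/17)² = ((3 + 6*(-1*½)) - 21/2*1/17)² = ((3 + 6*(-½)) - 21/34)² = ((3 - 3) - 21/34)² = (0 - 21/34)² = (-21/34)² = 441/1156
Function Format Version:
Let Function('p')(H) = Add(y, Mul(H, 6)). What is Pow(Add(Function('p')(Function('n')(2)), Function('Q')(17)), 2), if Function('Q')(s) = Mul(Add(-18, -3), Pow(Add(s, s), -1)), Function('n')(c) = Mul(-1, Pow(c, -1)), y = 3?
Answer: Rational(441, 1156) ≈ 0.38149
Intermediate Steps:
Function('p')(H) = Add(3, Mul(6, H)) (Function('p')(H) = Add(3, Mul(H, 6)) = Add(3, Mul(6, H)))
Function('Q')(s) = Mul(Rational(-21, 2), Pow(s, -1)) (Function('Q')(s) = Mul(-21, Pow(Mul(2, s), -1)) = Mul(-21, Mul(Rational(1, 2), Pow(s, -1))) = Mul(Rational(-21, 2), Pow(s, -1)))
Pow(Add(Function('p')(Function('n')(2)), Function('Q')(17)), 2) = Pow(Add(Add(3, Mul(6, Mul(-1, Pow(2, -1)))), Mul(Rational(-21, 2), Pow(17, -1))), 2) = Pow(Add(Add(3, Mul(6, Mul(-1, Rational(1, 2)))), Mul(Rational(-21, 2), Rational(1, 17))), 2) = Pow(Add(Add(3, Mul(6, Rational(-1, 2))), Rational(-21, 34)), 2) = Pow(Add(Add(3, -3), Rational(-21, 34)), 2) = Pow(Add(0, Rational(-21, 34)), 2) = Pow(Rational(-21, 34), 2) = Rational(441, 1156)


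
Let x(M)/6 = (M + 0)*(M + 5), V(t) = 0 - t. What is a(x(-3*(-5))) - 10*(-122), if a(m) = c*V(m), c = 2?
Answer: -2380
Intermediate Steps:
V(t) = -t
x(M) = 6*M*(5 + M) (x(M) = 6*((M + 0)*(M + 5)) = 6*(M*(5 + M)) = 6*M*(5 + M))
a(m) = -2*m (a(m) = 2*(-m) = -2*m)
a(x(-3*(-5))) - 10*(-122) = -12*(-3*(-5))*(5 - 3*(-5)) - 10*(-122) = -12*15*(5 + 15) + 1220 = -12*15*20 + 1220 = -2*1800 + 1220 = -3600 + 1220 = -2380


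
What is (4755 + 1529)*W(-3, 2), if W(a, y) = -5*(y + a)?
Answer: 31420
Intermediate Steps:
W(a, y) = -5*a - 5*y (W(a, y) = -5*(a + y) = -5*a - 5*y)
(4755 + 1529)*W(-3, 2) = (4755 + 1529)*(-5*(-3) - 5*2) = 6284*(15 - 10) = 6284*5 = 31420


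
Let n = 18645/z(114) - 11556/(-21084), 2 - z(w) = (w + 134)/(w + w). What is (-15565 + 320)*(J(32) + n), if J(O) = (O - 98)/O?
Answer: -113858181512895/365456 ≈ -3.1155e+8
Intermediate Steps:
J(O) = (-98 + O)/O
z(w) = 2 - (134 + w)/(2*w) (z(w) = 2 - (w + 134)/(w + w) = 2 - (134 + w)/(2*w))
n = 1867328181/91364 (n = 18645/(3/2 - 67/114) - 11556/(-21084) = 18645/(3/2 - 67*1/114) - 11556*(-1/21084) = 18645/(3/2 - 67/114) + 963/1757 = 18645/(52/57) + 963/1757 = 18645*(57/52) + 963/1757 = 1062765/52 + 963/1757 = 1867328181/91364 ≈ 20438.)
(-15565 + 320)*(J(32) + n) = (-15565 + 320)*((-98 + 32)/32 + 1867328181/91364) = -15245*((1/32)*(-66) + 1867328181/91364) = -15245*(-33/16 + 1867328181/91364) = -15245*7468558971/365456 = -113858181512895/365456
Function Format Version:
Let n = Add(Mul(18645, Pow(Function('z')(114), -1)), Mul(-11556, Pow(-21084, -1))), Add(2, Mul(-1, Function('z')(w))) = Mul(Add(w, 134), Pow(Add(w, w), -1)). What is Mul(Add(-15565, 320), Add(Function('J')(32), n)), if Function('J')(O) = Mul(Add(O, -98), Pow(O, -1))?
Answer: Rational(-113858181512895, 365456) ≈ -3.1155e+8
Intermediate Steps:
Function('J')(O) = Mul(Pow(O, -1), Add(-98, O)) (Function('J')(O) = Mul(Add(-98, O), Pow(O, -1)) = Mul(Pow(O, -1), Add(-98, O)))
Function('z')(w) = Add(2, Mul(Rational(-1, 2), Pow(w, -1), Add(134, w))) (Function('z')(w) = Add(2, Mul(-1, Mul(Add(w, 134), Pow(Add(w, w), -1)))) = Add(2, Mul(-1, Mul(Add(134, w), Pow(Mul(2, w), -1)))) = Add(2, Mul(-1, Mul(Add(134, w), Mul(Rational(1, 2), Pow(w, -1))))) = Add(2, Mul(-1, Mul(Rational(1, 2), Pow(w, -1), Add(134, w)))) = Add(2, Mul(Rational(-1, 2), Pow(w, -1), Add(134, w))))
n = Rational(1867328181, 91364) (n = Add(Mul(18645, Pow(Add(Rational(3, 2), Mul(-67, Pow(114, -1))), -1)), Mul(-11556, Pow(-21084, -1))) = Add(Mul(18645, Pow(Add(Rational(3, 2), Mul(-67, Rational(1, 114))), -1)), Mul(-11556, Rational(-1, 21084))) = Add(Mul(18645, Pow(Add(Rational(3, 2), Rational(-67, 114)), -1)), Rational(963, 1757)) = Add(Mul(18645, Pow(Rational(52, 57), -1)), Rational(963, 1757)) = Add(Mul(18645, Rational(57, 52)), Rational(963, 1757)) = Add(Rational(1062765, 52), Rational(963, 1757)) = Rational(1867328181, 91364) ≈ 20438.)
Mul(Add(-15565, 320), Add(Function('J')(32), n)) = Mul(Add(-15565, 320), Add(Mul(Pow(32, -1), Add(-98, 32)), Rational(1867328181, 91364))) = Mul(-15245, Add(Mul(Rational(1, 32), -66), Rational(1867328181, 91364))) = Mul(-15245, Add(Rational(-33, 16), Rational(1867328181, 91364))) = Mul(-15245, Rational(7468558971, 365456)) = Rational(-113858181512895, 365456)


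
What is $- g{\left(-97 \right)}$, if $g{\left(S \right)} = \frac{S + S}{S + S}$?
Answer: $-1$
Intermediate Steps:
$g{\left(S \right)} = 1$ ($g{\left(S \right)} = \frac{2 S}{2 S} = 2 S \frac{1}{2 S} = 1$)
$- g{\left(-97 \right)} = \left(-1\right) 1 = -1$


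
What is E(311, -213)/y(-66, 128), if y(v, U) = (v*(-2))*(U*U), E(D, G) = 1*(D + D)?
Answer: 311/1081344 ≈ 0.00028760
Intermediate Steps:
E(D, G) = 2*D (E(D, G) = 1*(2*D) = 2*D)
y(v, U) = -2*v*U**2 (y(v, U) = (-2*v)*U**2 = -2*v*U**2)
E(311, -213)/y(-66, 128) = (2*311)/((-2*(-66)*128**2)) = 622/((-2*(-66)*16384)) = 622/2162688 = 622*(1/2162688) = 311/1081344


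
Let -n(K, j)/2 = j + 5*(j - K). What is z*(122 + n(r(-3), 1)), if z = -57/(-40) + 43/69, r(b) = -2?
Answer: 16959/92 ≈ 184.34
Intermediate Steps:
n(K, j) = -12*j + 10*K (n(K, j) = -2*(j + 5*(j - K)) = -2*(j + (-5*K + 5*j)) = -2*(-5*K + 6*j) = -12*j + 10*K)
z = 5653/2760 (z = -57*(-1/40) + 43*(1/69) = 57/40 + 43/69 = 5653/2760 ≈ 2.0482)
z*(122 + n(r(-3), 1)) = 5653*(122 + (-12*1 + 10*(-2)))/2760 = 5653*(122 + (-12 - 20))/2760 = 5653*(122 - 32)/2760 = (5653/2760)*90 = 16959/92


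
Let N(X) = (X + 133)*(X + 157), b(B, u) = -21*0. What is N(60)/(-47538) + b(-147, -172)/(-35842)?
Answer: -41881/47538 ≈ -0.88100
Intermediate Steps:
b(B, u) = 0
N(X) = (133 + X)*(157 + X)
N(60)/(-47538) + b(-147, -172)/(-35842) = (20881 + 60² + 290*60)/(-47538) + 0/(-35842) = (20881 + 3600 + 17400)*(-1/47538) + 0*(-1/35842) = 41881*(-1/47538) + 0 = -41881/47538 + 0 = -41881/47538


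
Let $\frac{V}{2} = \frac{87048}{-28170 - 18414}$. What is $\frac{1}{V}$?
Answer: $- \frac{647}{2418} \approx -0.26758$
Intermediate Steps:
$V = - \frac{2418}{647}$ ($V = 2 \frac{87048}{-28170 - 18414} = 2 \frac{87048}{-46584} = 2 \cdot 87048 \left(- \frac{1}{46584}\right) = 2 \left(- \frac{1209}{647}\right) = - \frac{2418}{647} \approx -3.7372$)
$\frac{1}{V} = \frac{1}{- \frac{2418}{647}} = - \frac{647}{2418}$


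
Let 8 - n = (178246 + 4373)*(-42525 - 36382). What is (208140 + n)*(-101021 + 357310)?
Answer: 3693156675028909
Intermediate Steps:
n = 14409917441 (n = 8 - (178246 + 4373)*(-42525 - 36382) = 8 - 182619*(-78907) = 8 - 1*(-14409917433) = 8 + 14409917433 = 14409917441)
(208140 + n)*(-101021 + 357310) = (208140 + 14409917441)*(-101021 + 357310) = 14410125581*256289 = 3693156675028909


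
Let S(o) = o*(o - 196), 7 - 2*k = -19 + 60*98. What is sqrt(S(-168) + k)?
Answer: 5*sqrt(2329) ≈ 241.30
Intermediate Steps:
k = -2927 (k = 7/2 - (-19 + 60*98)/2 = 7/2 - (-19 + 5880)/2 = 7/2 - 1/2*5861 = 7/2 - 5861/2 = -2927)
S(o) = o*(-196 + o)
sqrt(S(-168) + k) = sqrt(-168*(-196 - 168) - 2927) = sqrt(-168*(-364) - 2927) = sqrt(61152 - 2927) = sqrt(58225) = 5*sqrt(2329)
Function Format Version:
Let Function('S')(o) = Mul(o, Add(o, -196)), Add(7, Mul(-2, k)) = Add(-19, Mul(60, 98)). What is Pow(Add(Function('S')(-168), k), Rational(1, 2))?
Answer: Mul(5, Pow(2329, Rational(1, 2))) ≈ 241.30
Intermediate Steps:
k = -2927 (k = Add(Rational(7, 2), Mul(Rational(-1, 2), Add(-19, Mul(60, 98)))) = Add(Rational(7, 2), Mul(Rational(-1, 2), Add(-19, 5880))) = Add(Rational(7, 2), Mul(Rational(-1, 2), 5861)) = Add(Rational(7, 2), Rational(-5861, 2)) = -2927)
Function('S')(o) = Mul(o, Add(-196, o))
Pow(Add(Function('S')(-168), k), Rational(1, 2)) = Pow(Add(Mul(-168, Add(-196, -168)), -2927), Rational(1, 2)) = Pow(Add(Mul(-168, -364), -2927), Rational(1, 2)) = Pow(Add(61152, -2927), Rational(1, 2)) = Pow(58225, Rational(1, 2)) = Mul(5, Pow(2329, Rational(1, 2)))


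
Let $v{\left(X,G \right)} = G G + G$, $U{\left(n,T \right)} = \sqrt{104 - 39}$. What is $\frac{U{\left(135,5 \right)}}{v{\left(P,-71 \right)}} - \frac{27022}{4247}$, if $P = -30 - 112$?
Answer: $- \frac{27022}{4247} + \frac{\sqrt{65}}{4970} \approx -6.361$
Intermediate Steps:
$U{\left(n,T \right)} = \sqrt{65}$
$P = -142$ ($P = -30 - 112 = -142$)
$v{\left(X,G \right)} = G + G^{2}$ ($v{\left(X,G \right)} = G^{2} + G = G + G^{2}$)
$\frac{U{\left(135,5 \right)}}{v{\left(P,-71 \right)}} - \frac{27022}{4247} = \frac{\sqrt{65}}{\left(-71\right) \left(1 - 71\right)} - \frac{27022}{4247} = \frac{\sqrt{65}}{\left(-71\right) \left(-70\right)} - \frac{27022}{4247} = \frac{\sqrt{65}}{4970} - \frac{27022}{4247} = - \frac{27022}{4247} + \frac{\sqrt{65}}{4970}$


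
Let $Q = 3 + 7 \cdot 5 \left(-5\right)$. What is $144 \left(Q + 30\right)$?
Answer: $-20448$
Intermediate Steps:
$Q = -172$ ($Q = 3 + 7 \left(-25\right) = 3 - 175 = -172$)
$144 \left(Q + 30\right) = 144 \left(-172 + 30\right) = 144 \left(-142\right) = -20448$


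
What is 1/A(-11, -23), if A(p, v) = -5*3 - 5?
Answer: -1/20 ≈ -0.050000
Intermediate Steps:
A(p, v) = -20 (A(p, v) = -15 - 5 = -20)
1/A(-11, -23) = 1/(-20) = -1/20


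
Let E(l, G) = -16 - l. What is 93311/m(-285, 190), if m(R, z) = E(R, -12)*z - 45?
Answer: 93311/51065 ≈ 1.8273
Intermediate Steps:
m(R, z) = -45 + z*(-16 - R) (m(R, z) = (-16 - R)*z - 45 = z*(-16 - R) - 45 = -45 + z*(-16 - R))
93311/m(-285, 190) = 93311/(-45 - 1*190*(16 - 285)) = 93311/(-45 - 1*190*(-269)) = 93311/(-45 + 51110) = 93311/51065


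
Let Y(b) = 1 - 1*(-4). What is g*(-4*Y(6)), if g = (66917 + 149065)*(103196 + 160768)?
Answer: -1140229452960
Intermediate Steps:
Y(b) = 5 (Y(b) = 1 + 4 = 5)
g = 57011472648 (g = 215982*263964 = 57011472648)
g*(-4*Y(6)) = 57011472648*(-4*5) = 57011472648*(-20) = -1140229452960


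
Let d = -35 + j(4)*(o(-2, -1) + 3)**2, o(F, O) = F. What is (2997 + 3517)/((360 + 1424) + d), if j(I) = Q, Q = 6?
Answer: 6514/1755 ≈ 3.7117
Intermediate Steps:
j(I) = 6
d = -29 (d = -35 + 6*(-2 + 3)**2 = -35 + 6*1**2 = -35 + 6*1 = -35 + 6 = -29)
(2997 + 3517)/((360 + 1424) + d) = (2997 + 3517)/((360 + 1424) - 29) = 6514/(1784 - 29) = 6514/1755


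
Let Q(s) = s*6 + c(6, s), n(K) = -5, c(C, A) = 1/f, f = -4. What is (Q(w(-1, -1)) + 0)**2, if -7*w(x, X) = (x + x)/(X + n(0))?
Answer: 225/784 ≈ 0.28699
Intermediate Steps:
c(C, A) = -1/4 (c(C, A) = 1/(-4) = -1/4)
w(x, X) = -2*x/(7*(-5 + X)) (w(x, X) = -(x + x)/(7*(X - 5)) = -2*x/(7*(-5 + X)))
Q(s) = -1/4 + 6*s (Q(s) = s*6 - 1/4 = 6*s - 1/4 = -1/4 + 6*s)
(Q(w(-1, -1)) + 0)**2 = ((-1/4 + 6*(-2*(-1)/(-35 + 7*(-1)))) + 0)**2 = ((-1/4 + 6*(-2*(-1)/(-35 - 7))) + 0)**2 = ((-1/4 + 6*(-2*(-1)/(-42))) + 0)**2 = ((-1/4 + 6*(-2*(-1)*(-1/42))) + 0)**2 = ((-1/4 + 6*(-1/21)) + 0)**2 = ((-1/4 - 2/7) + 0)**2 = (-15/28 + 0)**2 = (-15/28)**2 = 225/784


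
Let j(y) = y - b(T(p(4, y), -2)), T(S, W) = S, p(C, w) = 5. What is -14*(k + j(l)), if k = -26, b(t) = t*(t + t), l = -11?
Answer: 1218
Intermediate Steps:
b(t) = 2*t² (b(t) = t*(2*t) = 2*t²)
j(y) = -50 + y (j(y) = y - 2*5² = y - 2*25 = y - 1*50 = y - 50 = -50 + y)
-14*(k + j(l)) = -14*(-26 + (-50 - 11)) = -14*(-26 - 61) = -14*(-87) = 1218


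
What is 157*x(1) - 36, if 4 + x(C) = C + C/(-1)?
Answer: -664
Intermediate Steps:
x(C) = -4 (x(C) = -4 + (C + C/(-1)) = -4 + (C + C*(-1)) = -4 + (C - C) = -4 + 0 = -4)
157*x(1) - 36 = 157*(-4) - 36 = -628 - 36 = -664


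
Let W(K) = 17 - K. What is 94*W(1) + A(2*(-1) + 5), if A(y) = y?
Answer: 1507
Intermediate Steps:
94*W(1) + A(2*(-1) + 5) = 94*(17 - 1*1) + (2*(-1) + 5) = 94*(17 - 1) + (-2 + 5) = 94*16 + 3 = 1504 + 3 = 1507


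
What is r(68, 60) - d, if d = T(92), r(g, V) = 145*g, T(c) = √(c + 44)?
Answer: 9860 - 2*√34 ≈ 9848.3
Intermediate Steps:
T(c) = √(44 + c)
d = 2*√34 (d = √(44 + 92) = √136 = 2*√34 ≈ 11.662)
r(68, 60) - d = 145*68 - 2*√34 = 9860 - 2*√34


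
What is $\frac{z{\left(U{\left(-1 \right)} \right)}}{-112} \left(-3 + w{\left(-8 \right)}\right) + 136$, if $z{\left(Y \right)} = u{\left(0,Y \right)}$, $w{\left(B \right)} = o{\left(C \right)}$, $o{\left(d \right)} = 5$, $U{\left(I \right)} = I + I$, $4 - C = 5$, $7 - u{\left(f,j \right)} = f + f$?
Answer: $\frac{1087}{8} \approx 135.88$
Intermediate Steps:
$u{\left(f,j \right)} = 7 - 2 f$ ($u{\left(f,j \right)} = 7 - \left(f + f\right) = 7 - 2 f$)
$C = -1$ ($C = 4 - 5 = -1$)
$U{\left(I \right)} = 2 I$
$w{\left(B \right)} = 5$
$z{\left(Y \right)} = 7$ ($z{\left(Y \right)} = 7 - 0 = 7 + 0 = 7$)
$\frac{z{\left(U{\left(-1 \right)} \right)}}{-112} \left(-3 + w{\left(-8 \right)}\right) + 136 = \frac{7}{-112} \left(-3 + 5\right) + 136 = 7 \left(- \frac{1}{112}\right) 2 + 136 = \left(- \frac{1}{16}\right) 2 + 136 = - \frac{1}{8} + 136 = \frac{1087}{8}$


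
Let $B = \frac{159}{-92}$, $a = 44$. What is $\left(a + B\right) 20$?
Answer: $\frac{19445}{23} \approx 845.43$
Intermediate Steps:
$B = - \frac{159}{92}$ ($B = 159 \left(- \frac{1}{92}\right) = - \frac{159}{92} \approx -1.7283$)
$\left(a + B\right) 20 = \left(44 - \frac{159}{92}\right) 20 = \frac{3889}{92} \cdot 20 = \frac{19445}{23}$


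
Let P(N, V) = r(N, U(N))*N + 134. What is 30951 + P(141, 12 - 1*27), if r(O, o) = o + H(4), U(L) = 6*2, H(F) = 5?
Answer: 33482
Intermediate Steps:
U(L) = 12
r(O, o) = 5 + o (r(O, o) = o + 5 = 5 + o)
P(N, V) = 134 + 17*N (P(N, V) = (5 + 12)*N + 134 = 17*N + 134 = 134 + 17*N)
30951 + P(141, 12 - 1*27) = 30951 + (134 + 17*141) = 30951 + (134 + 2397) = 30951 + 2531 = 33482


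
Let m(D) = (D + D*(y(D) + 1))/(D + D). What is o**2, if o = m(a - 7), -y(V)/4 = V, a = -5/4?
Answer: 1225/4 ≈ 306.25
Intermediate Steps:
a = -5/4 (a = -5*1/4 = -5/4 ≈ -1.2500)
y(V) = -4*V
m(D) = (D + D*(1 - 4*D))/(2*D) (m(D) = (D + D*(-4*D + 1))/(D + D) = (D + D*(1 - 4*D))/((2*D)) = (D + D*(1 - 4*D))*(1/(2*D)) = (D + D*(1 - 4*D))/(2*D))
o = 35/2 (o = 1 - 2*(-5/4 - 7) = 1 - 2*(-33/4) = 1 + 33/2 = 35/2 ≈ 17.500)
o**2 = (35/2)**2 = 1225/4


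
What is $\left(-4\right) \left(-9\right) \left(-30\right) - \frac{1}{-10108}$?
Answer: $- \frac{10916639}{10108} \approx -1080.0$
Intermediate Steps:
$\left(-4\right) \left(-9\right) \left(-30\right) - \frac{1}{-10108} = 36 \left(-30\right) - - \frac{1}{10108} = -1080 + \frac{1}{10108} = - \frac{10916639}{10108}$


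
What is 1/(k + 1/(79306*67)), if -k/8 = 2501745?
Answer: -5313502/106344216487919 ≈ -4.9965e-8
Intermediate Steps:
k = -20013960 (k = -8*2501745 = -20013960)
1/(k + 1/(79306*67)) = 1/(-20013960 + 1/(79306*67)) = 1/(-20013960 + 1/5313502) = 1/(-106344216487919/5313502) = -5313502/106344216487919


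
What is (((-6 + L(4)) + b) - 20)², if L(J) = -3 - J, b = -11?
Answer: 1936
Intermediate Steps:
(((-6 + L(4)) + b) - 20)² = (((-6 + (-3 - 1*4)) - 11) - 20)² = (((-6 + (-3 - 4)) - 11) - 20)² = (((-6 - 7) - 11) - 20)² = ((-13 - 11) - 20)² = (-24 - 20)² = (-44)² = 1936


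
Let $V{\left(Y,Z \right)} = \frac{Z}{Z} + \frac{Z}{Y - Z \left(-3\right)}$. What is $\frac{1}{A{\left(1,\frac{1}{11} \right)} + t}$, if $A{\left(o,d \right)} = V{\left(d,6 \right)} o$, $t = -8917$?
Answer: $- \frac{199}{1774218} \approx -0.00011216$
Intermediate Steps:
$V{\left(Y,Z \right)} = 1 + \frac{Z}{Y + 3 Z}$ ($V{\left(Y,Z \right)} = 1 + \frac{Z}{Y - - 3 Z} = 1 + \frac{Z}{Y + 3 Z}$)
$A{\left(o,d \right)} = \frac{o \left(24 + d\right)}{18 + d}$ ($A{\left(o,d \right)} = \frac{d + 4 \cdot 6}{d + 3 \cdot 6} o = \frac{d + 24}{d + 18} o = \frac{24 + d}{18 + d} o = \frac{o \left(24 + d\right)}{18 + d}$)
$\frac{1}{A{\left(1,\frac{1}{11} \right)} + t} = \frac{1}{1 \frac{1}{18 + \frac{1}{11}} \left(24 + \frac{1}{11}\right) - 8917} = \frac{1}{1 \frac{1}{\frac{199}{11}} \cdot \frac{265}{11} - 8917} = \frac{1}{1 \cdot \frac{11}{199} \cdot \frac{265}{11} - 8917} = \frac{1}{\frac{265}{199} - 8917} = \frac{1}{- \frac{1774218}{199}} = - \frac{199}{1774218}$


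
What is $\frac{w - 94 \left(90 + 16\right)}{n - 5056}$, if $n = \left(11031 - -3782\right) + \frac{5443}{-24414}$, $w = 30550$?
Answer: $\frac{502586604}{238201955} \approx 2.1099$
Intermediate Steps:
$n = \frac{361639139}{24414}$ ($n = \left(11031 + 3782\right) + 5443 \left(- \frac{1}{24414}\right) = 14813 - \frac{5443}{24414} = \frac{361639139}{24414} \approx 14813.0$)
$\frac{w - 94 \left(90 + 16\right)}{n - 5056} = \frac{30550 - 94 \left(90 + 16\right)}{\frac{361639139}{24414} - 5056} = \frac{30550 - 9964}{\frac{238201955}{24414}} = \left(30550 - 9964\right) \frac{24414}{238201955} = 20586 \cdot \frac{24414}{238201955} = \frac{502586604}{238201955}$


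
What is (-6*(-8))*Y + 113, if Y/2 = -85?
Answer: -8047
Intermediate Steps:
Y = -170 (Y = 2*(-85) = -170)
(-6*(-8))*Y + 113 = -6*(-8)*(-170) + 113 = 48*(-170) + 113 = -8160 + 113 = -8047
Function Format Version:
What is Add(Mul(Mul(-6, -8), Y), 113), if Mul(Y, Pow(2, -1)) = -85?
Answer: -8047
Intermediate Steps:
Y = -170 (Y = Mul(2, -85) = -170)
Add(Mul(Mul(-6, -8), Y), 113) = Add(Mul(Mul(-6, -8), -170), 113) = Add(Mul(48, -170), 113) = Add(-8160, 113) = -8047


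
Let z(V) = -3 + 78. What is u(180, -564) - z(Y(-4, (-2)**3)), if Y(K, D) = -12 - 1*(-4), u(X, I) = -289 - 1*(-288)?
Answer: -76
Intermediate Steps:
u(X, I) = -1 (u(X, I) = -289 + 288 = -1)
Y(K, D) = -8 (Y(K, D) = -12 + 4 = -8)
z(V) = 75
u(180, -564) - z(Y(-4, (-2)**3)) = -1 - 1*75 = -1 - 75 = -76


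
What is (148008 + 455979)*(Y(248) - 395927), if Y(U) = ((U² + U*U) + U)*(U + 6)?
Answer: 18669900743739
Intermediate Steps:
Y(U) = (6 + U)*(U + 2*U²) (Y(U) = ((U² + U²) + U)*(6 + U) = (2*U² + U)*(6 + U) = (U + 2*U²)*(6 + U) = (6 + U)*(U + 2*U²))
(148008 + 455979)*(Y(248) - 395927) = (148008 + 455979)*(248*(6 + 2*248² + 13*248) - 395927) = 603987*(248*(6 + 2*61504 + 3224) - 395927) = 603987*(248*(6 + 123008 + 3224) - 395927) = 603987*(248*126238 - 395927) = 603987*(31307024 - 395927) = 603987*30911097 = 18669900743739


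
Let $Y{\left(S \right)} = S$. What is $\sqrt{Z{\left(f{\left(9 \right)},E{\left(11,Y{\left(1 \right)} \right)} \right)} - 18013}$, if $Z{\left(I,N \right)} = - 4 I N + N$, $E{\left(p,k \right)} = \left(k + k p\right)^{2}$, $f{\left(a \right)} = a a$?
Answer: $5 i \sqrt{2581} \approx 254.02 i$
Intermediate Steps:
$f{\left(a \right)} = a^{2}$
$Z{\left(I,N \right)} = N - 4 I N$ ($Z{\left(I,N \right)} = - 4 I N + N = N - 4 I N$)
$\sqrt{Z{\left(f{\left(9 \right)},E{\left(11,Y{\left(1 \right)} \right)} \right)} - 18013} = \sqrt{1^{2} \left(1 + 11\right)^{2} \left(1 - 4 \cdot 9^{2}\right) - 18013} = \sqrt{1 \cdot 12^{2} \left(1 - 324\right) - 18013} = \sqrt{1 \cdot 144 \left(1 - 324\right) - 18013} = \sqrt{144 \left(-323\right) - 18013} = \sqrt{-46512 - 18013} = \sqrt{-64525} = 5 i \sqrt{2581}$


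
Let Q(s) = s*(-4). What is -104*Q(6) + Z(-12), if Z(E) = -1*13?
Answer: 2483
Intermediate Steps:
Z(E) = -13
Q(s) = -4*s
-104*Q(6) + Z(-12) = -(-416)*6 - 13 = -104*(-24) - 13 = 2496 - 13 = 2483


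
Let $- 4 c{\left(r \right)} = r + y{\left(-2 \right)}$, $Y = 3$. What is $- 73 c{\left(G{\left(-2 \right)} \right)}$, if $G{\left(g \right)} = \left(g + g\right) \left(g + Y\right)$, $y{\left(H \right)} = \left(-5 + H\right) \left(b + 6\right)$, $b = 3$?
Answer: $- \frac{4891}{4} \approx -1222.8$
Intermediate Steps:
$y{\left(H \right)} = -45 + 9 H$ ($y{\left(H \right)} = \left(-5 + H\right) \left(3 + 6\right) = \left(-5 + H\right) 9 = -45 + 9 H$)
$G{\left(g \right)} = 2 g \left(3 + g\right)$ ($G{\left(g \right)} = \left(g + g\right) \left(g + 3\right) = 2 g \left(3 + g\right)$)
$c{\left(r \right)} = \frac{63}{4} - \frac{r}{4}$ ($c{\left(r \right)} = - \frac{r + \left(-45 + 9 \left(-2\right)\right)}{4} = - \frac{r - 63}{4} = - \frac{-63 + r}{4} = \frac{63}{4} - \frac{r}{4}$)
$- 73 c{\left(G{\left(-2 \right)} \right)} = - 73 \left(\frac{63}{4} - \frac{2 \left(-2\right) \left(3 - 2\right)}{4}\right) = - 73 \left(\frac{63}{4} - \frac{2 \left(-2\right) 1}{4}\right) = - 73 \left(\frac{63}{4} - -1\right) = - 73 \left(\frac{63}{4} + 1\right) = \left(-73\right) \frac{67}{4} = - \frac{4891}{4}$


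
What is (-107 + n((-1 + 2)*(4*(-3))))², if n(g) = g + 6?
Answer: 12769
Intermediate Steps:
n(g) = 6 + g
(-107 + n((-1 + 2)*(4*(-3))))² = (-107 + (6 + (-1 + 2)*(4*(-3))))² = (-107 + (6 + 1*(-12)))² = (-107 + (6 - 12))² = (-107 - 6)² = (-113)² = 12769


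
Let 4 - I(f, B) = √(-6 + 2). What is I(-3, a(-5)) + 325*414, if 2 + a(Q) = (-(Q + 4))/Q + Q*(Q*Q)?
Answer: 134554 - 2*I ≈ 1.3455e+5 - 2.0*I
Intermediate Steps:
a(Q) = -2 + Q³ + (-4 - Q)/Q (a(Q) = -2 + ((-(Q + 4))/Q + Q*(Q*Q)) = -2 + ((-(4 + Q))/Q + Q*Q²) = -2 + ((-4 - Q)/Q + Q³) = -2 + (Q³ + (-4 - Q)/Q) = -2 + Q³ + (-4 - Q)/Q)
I(f, B) = 4 - 2*I (I(f, B) = 4 - √(-6 + 2) = 4 - √(-4) = 4 - 2*I)
I(-3, a(-5)) + 325*414 = (4 - 2*I) + 325*414 = (4 - 2*I) + 134550 = 134554 - 2*I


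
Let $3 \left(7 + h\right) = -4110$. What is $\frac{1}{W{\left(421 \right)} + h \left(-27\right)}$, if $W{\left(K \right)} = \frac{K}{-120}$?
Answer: $\frac{120}{4461059} \approx 2.6899 \cdot 10^{-5}$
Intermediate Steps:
$h = -1377$ ($h = -7 + \frac{1}{3} \left(-4110\right) = -7 - 1370 = -1377$)
$W{\left(K \right)} = - \frac{K}{120}$ ($W{\left(K \right)} = K \left(- \frac{1}{120}\right) = - \frac{K}{120}$)
$\frac{1}{W{\left(421 \right)} + h \left(-27\right)} = \frac{1}{\left(- \frac{1}{120}\right) 421 - -37179} = \frac{1}{- \frac{421}{120} + 37179} = \frac{1}{\frac{4461059}{120}} = \frac{120}{4461059}$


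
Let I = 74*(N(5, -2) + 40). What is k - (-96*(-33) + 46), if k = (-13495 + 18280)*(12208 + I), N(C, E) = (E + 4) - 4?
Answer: 71867486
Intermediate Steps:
N(C, E) = E (N(C, E) = (4 + E) - 4 = E)
I = 2812 (I = 74*(-2 + 40) = 74*38 = 2812)
k = 71870700 (k = (-13495 + 18280)*(12208 + 2812) = 4785*15020 = 71870700)
k - (-96*(-33) + 46) = 71870700 - (-96*(-33) + 46) = 71870700 - (3168 + 46) = 71870700 - 1*3214 = 71870700 - 3214 = 71867486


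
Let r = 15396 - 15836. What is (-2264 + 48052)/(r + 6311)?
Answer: 45788/5871 ≈ 7.7990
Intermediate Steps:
r = -440
(-2264 + 48052)/(r + 6311) = (-2264 + 48052)/(-440 + 6311) = 45788/5871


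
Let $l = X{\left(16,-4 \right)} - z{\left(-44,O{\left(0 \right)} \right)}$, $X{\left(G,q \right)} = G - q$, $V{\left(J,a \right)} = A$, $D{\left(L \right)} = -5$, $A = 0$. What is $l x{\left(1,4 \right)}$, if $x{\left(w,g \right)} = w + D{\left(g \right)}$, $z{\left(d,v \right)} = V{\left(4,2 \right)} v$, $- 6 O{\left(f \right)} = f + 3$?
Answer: $-80$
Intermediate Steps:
$V{\left(J,a \right)} = 0$
$O{\left(f \right)} = - \frac{1}{2} - \frac{f}{6}$ ($O{\left(f \right)} = - \frac{f + 3}{6} = - \frac{3 + f}{6} = - \frac{1}{2} - \frac{f}{6}$)
$z{\left(d,v \right)} = 0$ ($z{\left(d,v \right)} = 0 v = 0$)
$l = 20$ ($l = \left(16 - -4\right) - 0 = \left(16 + 4\right) + 0 = 20 + 0 = 20$)
$x{\left(w,g \right)} = -5 + w$ ($x{\left(w,g \right)} = w - 5 = -5 + w$)
$l x{\left(1,4 \right)} = 20 \left(-5 + 1\right) = 20 \left(-4\right) = -80$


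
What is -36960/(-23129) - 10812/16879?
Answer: 373777092/390394391 ≈ 0.95743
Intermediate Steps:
-36960/(-23129) - 10812/16879 = -36960*(-1/23129) - 10812*1/16879 = 36960/23129 - 10812/16879 = 373777092/390394391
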